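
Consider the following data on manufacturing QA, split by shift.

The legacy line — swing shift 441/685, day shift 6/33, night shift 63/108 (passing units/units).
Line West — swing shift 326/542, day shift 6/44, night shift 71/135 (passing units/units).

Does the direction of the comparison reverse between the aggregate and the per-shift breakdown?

Swing shift: the legacy line 441/685 = 64.4%, Line West 326/542 = 60.1% → the legacy line
Day shift: the legacy line 6/33 = 18.2%, Line West 6/44 = 13.6% → the legacy line
Night shift: the legacy line 63/108 = 58.3%, Line West 71/135 = 52.6% → the legacy line
Overall: the legacy line 510/826 = 61.7%, Line West 403/721 = 55.9% → the legacy line
The legacy line wins overall and in every shift group — no reversal.

No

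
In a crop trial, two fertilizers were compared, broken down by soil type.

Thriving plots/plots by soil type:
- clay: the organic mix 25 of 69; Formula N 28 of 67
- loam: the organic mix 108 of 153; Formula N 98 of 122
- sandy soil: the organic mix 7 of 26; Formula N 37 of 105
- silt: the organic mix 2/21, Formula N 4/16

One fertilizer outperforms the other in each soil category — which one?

Formula N

Clay: the organic mix 25/69 = 36.2%, Formula N 28/67 = 41.8% → Formula N
Loam: the organic mix 108/153 = 70.6%, Formula N 98/122 = 80.3% → Formula N
Sandy soil: the organic mix 7/26 = 26.9%, Formula N 37/105 = 35.2% → Formula N
Silt: the organic mix 2/21 = 9.5%, Formula N 4/16 = 25.0% → Formula N
Formula N has the higher rate in all 4 groups.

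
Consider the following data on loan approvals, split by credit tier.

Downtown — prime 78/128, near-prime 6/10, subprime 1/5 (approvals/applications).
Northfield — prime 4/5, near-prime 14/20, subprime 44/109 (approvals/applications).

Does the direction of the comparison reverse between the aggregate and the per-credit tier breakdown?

Yes

Prime: Downtown 78/128 = 60.9%, Northfield 4/5 = 80.0% → Northfield
Near-prime: Downtown 6/10 = 60.0%, Northfield 14/20 = 70.0% → Northfield
Subprime: Downtown 1/5 = 20.0%, Northfield 44/109 = 40.4% → Northfield
Overall: Downtown 85/143 = 59.4%, Northfield 62/134 = 46.3% → Downtown
Northfield wins each credit group but Downtown wins overall — the comparison reverses. Northfield's applications skew toward subprime, which has a lower base rate.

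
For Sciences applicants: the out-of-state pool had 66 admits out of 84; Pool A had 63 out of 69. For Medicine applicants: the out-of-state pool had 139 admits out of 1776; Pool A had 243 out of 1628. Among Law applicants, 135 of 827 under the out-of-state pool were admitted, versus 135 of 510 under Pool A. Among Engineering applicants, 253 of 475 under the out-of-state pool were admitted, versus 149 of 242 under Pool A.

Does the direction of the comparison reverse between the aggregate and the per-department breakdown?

No

Sciences: the out-of-state pool 66/84 = 78.6%, Pool A 63/69 = 91.3% → Pool A
Medicine: the out-of-state pool 139/1776 = 7.8%, Pool A 243/1628 = 14.9% → Pool A
Law: the out-of-state pool 135/827 = 16.3%, Pool A 135/510 = 26.5% → Pool A
Engineering: the out-of-state pool 253/475 = 53.3%, Pool A 149/242 = 61.6% → Pool A
Overall: the out-of-state pool 593/3162 = 18.8%, Pool A 590/2449 = 24.1% → Pool A
Pool A wins overall and in every department group — no reversal.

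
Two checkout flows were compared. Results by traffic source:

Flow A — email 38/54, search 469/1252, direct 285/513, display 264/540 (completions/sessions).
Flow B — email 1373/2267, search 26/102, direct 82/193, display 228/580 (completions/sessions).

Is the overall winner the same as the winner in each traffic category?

No

Email: Flow A 38/54 = 70.4%, Flow B 1373/2267 = 60.6% → Flow A
Search: Flow A 469/1252 = 37.5%, Flow B 26/102 = 25.5% → Flow A
Direct: Flow A 285/513 = 55.6%, Flow B 82/193 = 42.5% → Flow A
Display: Flow A 264/540 = 48.9%, Flow B 228/580 = 39.3% → Flow A
Overall: Flow A 1056/2359 = 44.8%, Flow B 1709/3142 = 54.4% → Flow B
Flow A wins each traffic group but Flow B wins overall — the comparison reverses. Flow A's sessions skew toward search, which has a lower base rate.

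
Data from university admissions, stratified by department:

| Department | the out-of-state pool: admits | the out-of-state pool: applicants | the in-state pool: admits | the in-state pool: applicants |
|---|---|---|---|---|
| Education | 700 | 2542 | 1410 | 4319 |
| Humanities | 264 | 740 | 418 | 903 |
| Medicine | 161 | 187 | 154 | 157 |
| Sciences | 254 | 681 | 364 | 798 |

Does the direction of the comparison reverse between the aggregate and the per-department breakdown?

Education: the out-of-state pool 700/2542 = 27.5%, the in-state pool 1410/4319 = 32.6% → the in-state pool
Humanities: the out-of-state pool 264/740 = 35.7%, the in-state pool 418/903 = 46.3% → the in-state pool
Medicine: the out-of-state pool 161/187 = 86.1%, the in-state pool 154/157 = 98.1% → the in-state pool
Sciences: the out-of-state pool 254/681 = 37.3%, the in-state pool 364/798 = 45.6% → the in-state pool
Overall: the out-of-state pool 1379/4150 = 33.2%, the in-state pool 2346/6177 = 38.0% → the in-state pool
The in-state pool wins overall and in every department group — no reversal.

No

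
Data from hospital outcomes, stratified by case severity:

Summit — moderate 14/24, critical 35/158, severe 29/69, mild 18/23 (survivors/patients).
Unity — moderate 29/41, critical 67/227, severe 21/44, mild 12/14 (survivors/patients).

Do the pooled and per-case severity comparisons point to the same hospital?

Moderate: Summit 14/24 = 58.3%, Unity 29/41 = 70.7% → Unity
Critical: Summit 35/158 = 22.2%, Unity 67/227 = 29.5% → Unity
Severe: Summit 29/69 = 42.0%, Unity 21/44 = 47.7% → Unity
Mild: Summit 18/23 = 78.3%, Unity 12/14 = 85.7% → Unity
Overall: Summit 96/274 = 35.0%, Unity 129/326 = 39.6% → Unity
Unity wins overall and in every case group — no reversal.

Yes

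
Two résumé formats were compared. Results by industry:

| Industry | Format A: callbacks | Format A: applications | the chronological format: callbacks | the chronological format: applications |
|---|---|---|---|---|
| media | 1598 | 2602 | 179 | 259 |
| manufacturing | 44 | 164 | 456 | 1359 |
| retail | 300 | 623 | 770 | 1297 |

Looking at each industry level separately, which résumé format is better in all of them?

Media: Format A 1598/2602 = 61.4%, the chronological format 179/259 = 69.1% → the chronological format
Manufacturing: Format A 44/164 = 26.8%, the chronological format 456/1359 = 33.6% → the chronological format
Retail: Format A 300/623 = 48.2%, the chronological format 770/1297 = 59.4% → the chronological format
The chronological format has the higher rate in all 3 groups.

the chronological format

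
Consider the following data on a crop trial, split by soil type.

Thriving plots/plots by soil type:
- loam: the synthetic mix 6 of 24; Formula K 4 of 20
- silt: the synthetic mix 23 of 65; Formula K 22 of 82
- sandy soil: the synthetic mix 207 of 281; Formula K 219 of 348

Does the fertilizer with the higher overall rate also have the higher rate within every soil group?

Yes

Loam: the synthetic mix 6/24 = 25.0%, Formula K 4/20 = 20.0% → the synthetic mix
Silt: the synthetic mix 23/65 = 35.4%, Formula K 22/82 = 26.8% → the synthetic mix
Sandy soil: the synthetic mix 207/281 = 73.7%, Formula K 219/348 = 62.9% → the synthetic mix
Overall: the synthetic mix 236/370 = 63.8%, Formula K 245/450 = 54.4% → the synthetic mix
The synthetic mix wins overall and in every soil group — no reversal.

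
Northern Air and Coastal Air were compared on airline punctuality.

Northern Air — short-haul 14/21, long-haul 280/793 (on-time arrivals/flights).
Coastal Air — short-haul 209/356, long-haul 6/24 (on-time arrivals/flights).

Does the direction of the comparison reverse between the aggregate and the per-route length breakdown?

Yes

Short-haul: Northern Air 14/21 = 66.7%, Coastal Air 209/356 = 58.7% → Northern Air
Long-haul: Northern Air 280/793 = 35.3%, Coastal Air 6/24 = 25.0% → Northern Air
Overall: Northern Air 294/814 = 36.1%, Coastal Air 215/380 = 56.6% → Coastal Air
Northern Air wins each route group but Coastal Air wins overall — the comparison reverses. Northern Air's flights skew toward long-haul, which has a lower base rate.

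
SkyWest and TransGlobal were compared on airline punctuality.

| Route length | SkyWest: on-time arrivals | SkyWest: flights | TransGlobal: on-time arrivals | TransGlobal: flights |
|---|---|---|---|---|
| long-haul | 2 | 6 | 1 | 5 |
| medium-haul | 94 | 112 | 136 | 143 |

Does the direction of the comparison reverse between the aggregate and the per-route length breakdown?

No

Long-haul: SkyWest 2/6 = 33.3%, TransGlobal 1/5 = 20.0% → SkyWest
Medium-haul: SkyWest 94/112 = 83.9%, TransGlobal 136/143 = 95.1% → TransGlobal
Overall: SkyWest 96/118 = 81.4%, TransGlobal 137/148 = 92.6% → TransGlobal
Neither sweeps: SkyWest wins 1 of 2 groups, TransGlobal wins 1. TransGlobal wins overall but not every group — no Simpson reversal.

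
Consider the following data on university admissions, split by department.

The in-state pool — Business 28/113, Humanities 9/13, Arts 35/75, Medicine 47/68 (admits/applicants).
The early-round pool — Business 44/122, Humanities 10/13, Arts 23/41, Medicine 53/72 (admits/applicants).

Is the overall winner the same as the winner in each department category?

Yes

Business: the in-state pool 28/113 = 24.8%, the early-round pool 44/122 = 36.1% → the early-round pool
Humanities: the in-state pool 9/13 = 69.2%, the early-round pool 10/13 = 76.9% → the early-round pool
Arts: the in-state pool 35/75 = 46.7%, the early-round pool 23/41 = 56.1% → the early-round pool
Medicine: the in-state pool 47/68 = 69.1%, the early-round pool 53/72 = 73.6% → the early-round pool
Overall: the in-state pool 119/269 = 44.2%, the early-round pool 130/248 = 52.4% → the early-round pool
The early-round pool wins overall and in every department group — no reversal.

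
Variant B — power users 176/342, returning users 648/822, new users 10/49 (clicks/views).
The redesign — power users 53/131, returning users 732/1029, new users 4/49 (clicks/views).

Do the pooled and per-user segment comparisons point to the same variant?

Yes

Power users: Variant B 176/342 = 51.5%, the redesign 53/131 = 40.5% → Variant B
Returning users: Variant B 648/822 = 78.8%, the redesign 732/1029 = 71.1% → Variant B
New users: Variant B 10/49 = 20.4%, the redesign 4/49 = 8.2% → Variant B
Overall: Variant B 834/1213 = 68.8%, the redesign 789/1209 = 65.3% → Variant B
Variant B wins overall and in every user group — no reversal.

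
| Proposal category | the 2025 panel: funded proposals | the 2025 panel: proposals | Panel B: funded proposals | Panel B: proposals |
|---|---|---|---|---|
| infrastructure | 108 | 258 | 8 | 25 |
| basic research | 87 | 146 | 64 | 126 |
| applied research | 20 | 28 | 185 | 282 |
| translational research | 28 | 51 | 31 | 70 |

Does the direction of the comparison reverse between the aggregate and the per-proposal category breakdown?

Infrastructure: the 2025 panel 108/258 = 41.9%, Panel B 8/25 = 32.0% → the 2025 panel
Basic research: the 2025 panel 87/146 = 59.6%, Panel B 64/126 = 50.8% → the 2025 panel
Applied research: the 2025 panel 20/28 = 71.4%, Panel B 185/282 = 65.6% → the 2025 panel
Translational research: the 2025 panel 28/51 = 54.9%, Panel B 31/70 = 44.3% → the 2025 panel
Overall: the 2025 panel 243/483 = 50.3%, Panel B 288/503 = 57.3% → Panel B
The 2025 panel wins each proposal group but Panel B wins overall — the comparison reverses. The 2025 panel's proposals skew toward infrastructure, which has a lower base rate.

Yes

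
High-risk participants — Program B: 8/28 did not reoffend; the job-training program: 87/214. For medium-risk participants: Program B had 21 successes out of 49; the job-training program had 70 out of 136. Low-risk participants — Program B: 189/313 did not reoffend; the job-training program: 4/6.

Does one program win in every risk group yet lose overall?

High-risk: Program B 8/28 = 28.6%, the job-training program 87/214 = 40.7% → the job-training program
Medium-risk: Program B 21/49 = 42.9%, the job-training program 70/136 = 51.5% → the job-training program
Low-risk: Program B 189/313 = 60.4%, the job-training program 4/6 = 66.7% → the job-training program
Overall: Program B 218/390 = 55.9%, the job-training program 161/356 = 45.2% → Program B
The job-training program wins each risk group but Program B wins overall — the comparison reverses. The job-training program's participants skew toward high-risk, which has a lower base rate.

Yes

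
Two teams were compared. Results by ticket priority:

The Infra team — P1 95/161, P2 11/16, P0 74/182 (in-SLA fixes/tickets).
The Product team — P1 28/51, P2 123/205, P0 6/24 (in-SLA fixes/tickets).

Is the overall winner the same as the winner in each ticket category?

P1: the Infra team 95/161 = 59.0%, the Product team 28/51 = 54.9% → the Infra team
P2: the Infra team 11/16 = 68.8%, the Product team 123/205 = 60.0% → the Infra team
P0: the Infra team 74/182 = 40.7%, the Product team 6/24 = 25.0% → the Infra team
Overall: the Infra team 180/359 = 50.1%, the Product team 157/280 = 56.1% → the Product team
The Infra team wins each ticket group but the Product team wins overall — the comparison reverses. The Infra team's tickets skew toward P0, which has a lower base rate.

No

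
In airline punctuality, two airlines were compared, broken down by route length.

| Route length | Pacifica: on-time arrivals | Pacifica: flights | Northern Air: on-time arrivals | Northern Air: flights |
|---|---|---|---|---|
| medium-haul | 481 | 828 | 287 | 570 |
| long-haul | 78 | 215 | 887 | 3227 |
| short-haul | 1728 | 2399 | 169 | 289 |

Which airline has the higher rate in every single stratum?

Medium-haul: Pacifica 481/828 = 58.1%, Northern Air 287/570 = 50.4% → Pacifica
Long-haul: Pacifica 78/215 = 36.3%, Northern Air 887/3227 = 27.5% → Pacifica
Short-haul: Pacifica 1728/2399 = 72.0%, Northern Air 169/289 = 58.5% → Pacifica
Pacifica has the higher rate in all 3 groups.

Pacifica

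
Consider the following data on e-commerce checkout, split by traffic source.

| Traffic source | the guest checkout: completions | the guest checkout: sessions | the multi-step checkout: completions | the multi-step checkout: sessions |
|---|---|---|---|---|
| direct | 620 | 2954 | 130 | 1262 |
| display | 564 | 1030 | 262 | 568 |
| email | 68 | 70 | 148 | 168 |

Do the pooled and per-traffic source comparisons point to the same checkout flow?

Yes

Direct: the guest checkout 620/2954 = 21.0%, the multi-step checkout 130/1262 = 10.3% → the guest checkout
Display: the guest checkout 564/1030 = 54.8%, the multi-step checkout 262/568 = 46.1% → the guest checkout
Email: the guest checkout 68/70 = 97.1%, the multi-step checkout 148/168 = 88.1% → the guest checkout
Overall: the guest checkout 1252/4054 = 30.9%, the multi-step checkout 540/1998 = 27.0% → the guest checkout
The guest checkout wins overall and in every traffic group — no reversal.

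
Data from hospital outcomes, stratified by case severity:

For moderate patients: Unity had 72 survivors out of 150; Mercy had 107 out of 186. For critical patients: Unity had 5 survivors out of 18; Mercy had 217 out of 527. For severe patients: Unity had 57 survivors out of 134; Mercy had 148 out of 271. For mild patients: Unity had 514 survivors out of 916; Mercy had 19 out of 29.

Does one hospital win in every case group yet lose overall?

Yes

Moderate: Unity 72/150 = 48.0%, Mercy 107/186 = 57.5% → Mercy
Critical: Unity 5/18 = 27.8%, Mercy 217/527 = 41.2% → Mercy
Severe: Unity 57/134 = 42.5%, Mercy 148/271 = 54.6% → Mercy
Mild: Unity 514/916 = 56.1%, Mercy 19/29 = 65.5% → Mercy
Overall: Unity 648/1218 = 53.2%, Mercy 491/1013 = 48.5% → Unity
Mercy wins each case group but Unity wins overall — the comparison reverses. Mercy's patients skew toward critical, which has a lower base rate.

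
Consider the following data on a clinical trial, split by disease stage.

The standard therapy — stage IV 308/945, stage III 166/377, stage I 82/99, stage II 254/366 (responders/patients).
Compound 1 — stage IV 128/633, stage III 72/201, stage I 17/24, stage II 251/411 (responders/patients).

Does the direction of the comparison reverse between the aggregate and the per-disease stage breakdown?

Stage IV: the standard therapy 308/945 = 32.6%, Compound 1 128/633 = 20.2% → the standard therapy
Stage III: the standard therapy 166/377 = 44.0%, Compound 1 72/201 = 35.8% → the standard therapy
Stage I: the standard therapy 82/99 = 82.8%, Compound 1 17/24 = 70.8% → the standard therapy
Stage II: the standard therapy 254/366 = 69.4%, Compound 1 251/411 = 61.1% → the standard therapy
Overall: the standard therapy 810/1787 = 45.3%, Compound 1 468/1269 = 36.9% → the standard therapy
The standard therapy wins overall and in every disease group — no reversal.

No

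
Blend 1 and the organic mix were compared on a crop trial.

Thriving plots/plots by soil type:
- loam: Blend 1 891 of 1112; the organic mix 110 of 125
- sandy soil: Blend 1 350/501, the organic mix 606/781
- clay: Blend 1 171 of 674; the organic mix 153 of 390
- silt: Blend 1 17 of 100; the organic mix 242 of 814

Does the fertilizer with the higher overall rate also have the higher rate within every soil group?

No

Loam: Blend 1 891/1112 = 80.1%, the organic mix 110/125 = 88.0% → the organic mix
Sandy soil: Blend 1 350/501 = 69.9%, the organic mix 606/781 = 77.6% → the organic mix
Clay: Blend 1 171/674 = 25.4%, the organic mix 153/390 = 39.2% → the organic mix
Silt: Blend 1 17/100 = 17.0%, the organic mix 242/814 = 29.7% → the organic mix
Overall: Blend 1 1429/2387 = 59.9%, the organic mix 1111/2110 = 52.7% → Blend 1
The organic mix wins each soil group but Blend 1 wins overall — the comparison reverses. The organic mix's plots skew toward silt, which has a lower base rate.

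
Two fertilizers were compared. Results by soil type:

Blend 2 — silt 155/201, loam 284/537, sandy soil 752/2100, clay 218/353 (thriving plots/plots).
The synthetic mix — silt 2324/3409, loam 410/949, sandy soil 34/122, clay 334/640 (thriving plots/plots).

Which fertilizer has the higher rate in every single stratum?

Silt: Blend 2 155/201 = 77.1%, the synthetic mix 2324/3409 = 68.2% → Blend 2
Loam: Blend 2 284/537 = 52.9%, the synthetic mix 410/949 = 43.2% → Blend 2
Sandy soil: Blend 2 752/2100 = 35.8%, the synthetic mix 34/122 = 27.9% → Blend 2
Clay: Blend 2 218/353 = 61.8%, the synthetic mix 334/640 = 52.2% → Blend 2
Blend 2 has the higher rate in all 4 groups.

Blend 2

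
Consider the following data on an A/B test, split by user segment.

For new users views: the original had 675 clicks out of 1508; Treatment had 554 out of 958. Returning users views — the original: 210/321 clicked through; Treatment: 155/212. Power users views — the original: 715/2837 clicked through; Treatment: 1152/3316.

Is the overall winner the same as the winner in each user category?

Yes

New users: the original 675/1508 = 44.8%, Treatment 554/958 = 57.8% → Treatment
Returning users: the original 210/321 = 65.4%, Treatment 155/212 = 73.1% → Treatment
Power users: the original 715/2837 = 25.2%, Treatment 1152/3316 = 34.7% → Treatment
Overall: the original 1600/4666 = 34.3%, Treatment 1861/4486 = 41.5% → Treatment
Treatment wins overall and in every user group — no reversal.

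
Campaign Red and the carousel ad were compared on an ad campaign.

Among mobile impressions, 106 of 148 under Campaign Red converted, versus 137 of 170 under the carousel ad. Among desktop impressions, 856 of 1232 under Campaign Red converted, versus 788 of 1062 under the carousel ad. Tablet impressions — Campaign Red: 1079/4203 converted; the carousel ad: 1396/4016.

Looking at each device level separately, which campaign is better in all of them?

Mobile: Campaign Red 106/148 = 71.6%, the carousel ad 137/170 = 80.6% → the carousel ad
Desktop: Campaign Red 856/1232 = 69.5%, the carousel ad 788/1062 = 74.2% → the carousel ad
Tablet: Campaign Red 1079/4203 = 25.7%, the carousel ad 1396/4016 = 34.8% → the carousel ad
The carousel ad has the higher rate in all 3 groups.

the carousel ad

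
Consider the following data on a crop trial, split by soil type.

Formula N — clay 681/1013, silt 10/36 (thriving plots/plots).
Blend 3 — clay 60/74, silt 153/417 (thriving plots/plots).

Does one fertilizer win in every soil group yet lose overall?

Yes

Clay: Formula N 681/1013 = 67.2%, Blend 3 60/74 = 81.1% → Blend 3
Silt: Formula N 10/36 = 27.8%, Blend 3 153/417 = 36.7% → Blend 3
Overall: Formula N 691/1049 = 65.9%, Blend 3 213/491 = 43.4% → Formula N
Blend 3 wins each soil group but Formula N wins overall — the comparison reverses. Blend 3's plots skew toward silt, which has a lower base rate.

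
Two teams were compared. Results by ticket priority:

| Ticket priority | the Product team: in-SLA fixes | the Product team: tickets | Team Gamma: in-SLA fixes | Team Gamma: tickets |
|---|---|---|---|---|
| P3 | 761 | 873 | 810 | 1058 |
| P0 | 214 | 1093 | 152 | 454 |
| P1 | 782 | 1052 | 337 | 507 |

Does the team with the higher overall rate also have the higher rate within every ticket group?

P3: the Product team 761/873 = 87.2%, Team Gamma 810/1058 = 76.6% → the Product team
P0: the Product team 214/1093 = 19.6%, Team Gamma 152/454 = 33.5% → Team Gamma
P1: the Product team 782/1052 = 74.3%, Team Gamma 337/507 = 66.5% → the Product team
Overall: the Product team 1757/3018 = 58.2%, Team Gamma 1299/2019 = 64.3% → Team Gamma
Neither sweeps: the Product team wins 2 of 3 groups, Team Gamma wins 1. Team Gamma wins overall but not every group — no Simpson reversal.

No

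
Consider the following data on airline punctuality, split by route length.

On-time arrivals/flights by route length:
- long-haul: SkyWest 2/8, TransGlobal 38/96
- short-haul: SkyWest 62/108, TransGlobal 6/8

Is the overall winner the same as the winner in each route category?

Long-haul: SkyWest 2/8 = 25.0%, TransGlobal 38/96 = 39.6% → TransGlobal
Short-haul: SkyWest 62/108 = 57.4%, TransGlobal 6/8 = 75.0% → TransGlobal
Overall: SkyWest 64/116 = 55.2%, TransGlobal 44/104 = 42.3% → SkyWest
TransGlobal wins each route group but SkyWest wins overall — the comparison reverses. TransGlobal's flights skew toward long-haul, which has a lower base rate.

No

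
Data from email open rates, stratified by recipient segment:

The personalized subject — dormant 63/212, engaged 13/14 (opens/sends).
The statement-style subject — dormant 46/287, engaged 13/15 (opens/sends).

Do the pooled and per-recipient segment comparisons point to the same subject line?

Yes

Dormant: the personalized subject 63/212 = 29.7%, the statement-style subject 46/287 = 16.0% → the personalized subject
Engaged: the personalized subject 13/14 = 92.9%, the statement-style subject 13/15 = 86.7% → the personalized subject
Overall: the personalized subject 76/226 = 33.6%, the statement-style subject 59/302 = 19.5% → the personalized subject
The personalized subject wins overall and in every recipient group — no reversal.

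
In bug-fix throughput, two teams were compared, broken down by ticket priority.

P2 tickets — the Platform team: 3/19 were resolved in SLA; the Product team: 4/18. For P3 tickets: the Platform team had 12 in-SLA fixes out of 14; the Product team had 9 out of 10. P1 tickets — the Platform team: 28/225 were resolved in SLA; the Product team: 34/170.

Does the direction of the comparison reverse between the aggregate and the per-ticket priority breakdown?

P2: the Platform team 3/19 = 15.8%, the Product team 4/18 = 22.2% → the Product team
P3: the Platform team 12/14 = 85.7%, the Product team 9/10 = 90.0% → the Product team
P1: the Platform team 28/225 = 12.4%, the Product team 34/170 = 20.0% → the Product team
Overall: the Platform team 43/258 = 16.7%, the Product team 47/198 = 23.7% → the Product team
The Product team wins overall and in every ticket group — no reversal.

No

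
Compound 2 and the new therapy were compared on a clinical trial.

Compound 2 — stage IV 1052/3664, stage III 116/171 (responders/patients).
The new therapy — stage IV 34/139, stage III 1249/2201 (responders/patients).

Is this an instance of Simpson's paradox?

Stage IV: Compound 2 1052/3664 = 28.7%, the new therapy 34/139 = 24.5% → Compound 2
Stage III: Compound 2 116/171 = 67.8%, the new therapy 1249/2201 = 56.7% → Compound 2
Overall: Compound 2 1168/3835 = 30.5%, the new therapy 1283/2340 = 54.8% → the new therapy
Compound 2 wins each disease group but the new therapy wins overall — the comparison reverses. Compound 2's patients skew toward stage IV, which has a lower base rate.

Yes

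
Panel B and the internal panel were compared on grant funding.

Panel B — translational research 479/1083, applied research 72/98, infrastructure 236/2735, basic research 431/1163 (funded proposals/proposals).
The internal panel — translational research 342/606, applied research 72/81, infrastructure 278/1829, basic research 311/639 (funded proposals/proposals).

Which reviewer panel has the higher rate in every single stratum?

the internal panel

Translational research: Panel B 479/1083 = 44.2%, the internal panel 342/606 = 56.4% → the internal panel
Applied research: Panel B 72/98 = 73.5%, the internal panel 72/81 = 88.9% → the internal panel
Infrastructure: Panel B 236/2735 = 8.6%, the internal panel 278/1829 = 15.2% → the internal panel
Basic research: Panel B 431/1163 = 37.1%, the internal panel 311/639 = 48.7% → the internal panel
The internal panel has the higher rate in all 4 groups.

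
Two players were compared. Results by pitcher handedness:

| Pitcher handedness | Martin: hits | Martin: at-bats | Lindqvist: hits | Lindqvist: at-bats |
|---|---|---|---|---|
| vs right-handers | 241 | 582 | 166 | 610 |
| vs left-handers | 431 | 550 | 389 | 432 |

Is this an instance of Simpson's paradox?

Vs right-handers: Martin 241/582 = 41.4%, Lindqvist 166/610 = 27.2% → Martin
Vs left-handers: Martin 431/550 = 78.4%, Lindqvist 389/432 = 90.0% → Lindqvist
Overall: Martin 672/1132 = 59.4%, Lindqvist 555/1042 = 53.3% → Martin
Neither sweeps: Martin wins 1 of 2 groups, Lindqvist wins 1. Martin wins overall but not every group — no Simpson reversal.

No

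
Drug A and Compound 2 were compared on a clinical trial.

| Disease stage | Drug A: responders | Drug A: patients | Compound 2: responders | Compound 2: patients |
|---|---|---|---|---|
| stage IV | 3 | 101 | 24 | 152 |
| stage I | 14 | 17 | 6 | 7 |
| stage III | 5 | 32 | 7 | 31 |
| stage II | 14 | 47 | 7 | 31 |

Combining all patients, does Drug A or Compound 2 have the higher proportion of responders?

Compound 2

Stage IV: Drug A 3/101 = 3.0%, Compound 2 24/152 = 15.8% → Compound 2
Stage I: Drug A 14/17 = 82.4%, Compound 2 6/7 = 85.7% → Compound 2
Stage III: Drug A 5/32 = 15.6%, Compound 2 7/31 = 22.6% → Compound 2
Stage II: Drug A 14/47 = 29.8%, Compound 2 7/31 = 22.6% → Drug A
Overall: Drug A 36/197 = 18.3%, Compound 2 44/221 = 19.9% → Compound 2
(Neither sweeps every disease group, but Compound 2 has the higher pooled rate.)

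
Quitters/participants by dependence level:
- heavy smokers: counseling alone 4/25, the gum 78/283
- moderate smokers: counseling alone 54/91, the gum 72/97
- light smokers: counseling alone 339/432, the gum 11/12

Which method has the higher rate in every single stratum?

Heavy smokers: counseling alone 4/25 = 16.0%, the gum 78/283 = 27.6% → the gum
Moderate smokers: counseling alone 54/91 = 59.3%, the gum 72/97 = 74.2% → the gum
Light smokers: counseling alone 339/432 = 78.5%, the gum 11/12 = 91.7% → the gum
The gum has the higher rate in all 3 groups.

the gum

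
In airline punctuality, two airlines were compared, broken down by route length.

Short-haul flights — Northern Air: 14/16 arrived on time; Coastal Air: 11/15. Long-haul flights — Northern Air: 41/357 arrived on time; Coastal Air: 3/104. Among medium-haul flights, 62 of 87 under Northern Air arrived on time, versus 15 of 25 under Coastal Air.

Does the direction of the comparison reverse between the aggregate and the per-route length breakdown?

Short-haul: Northern Air 14/16 = 87.5%, Coastal Air 11/15 = 73.3% → Northern Air
Long-haul: Northern Air 41/357 = 11.5%, Coastal Air 3/104 = 2.9% → Northern Air
Medium-haul: Northern Air 62/87 = 71.3%, Coastal Air 15/25 = 60.0% → Northern Air
Overall: Northern Air 117/460 = 25.4%, Coastal Air 29/144 = 20.1% → Northern Air
Northern Air wins overall and in every route group — no reversal.

No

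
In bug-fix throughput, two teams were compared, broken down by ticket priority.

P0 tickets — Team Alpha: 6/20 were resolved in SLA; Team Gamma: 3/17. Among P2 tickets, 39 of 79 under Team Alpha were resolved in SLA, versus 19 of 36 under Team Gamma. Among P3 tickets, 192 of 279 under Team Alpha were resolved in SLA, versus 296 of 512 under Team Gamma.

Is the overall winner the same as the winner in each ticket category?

No

P0: Team Alpha 6/20 = 30.0%, Team Gamma 3/17 = 17.6% → Team Alpha
P2: Team Alpha 39/79 = 49.4%, Team Gamma 19/36 = 52.8% → Team Gamma
P3: Team Alpha 192/279 = 68.8%, Team Gamma 296/512 = 57.8% → Team Alpha
Overall: Team Alpha 237/378 = 62.7%, Team Gamma 318/565 = 56.3% → Team Alpha
Neither sweeps: Team Alpha wins 2 of 3 groups, Team Gamma wins 1. Team Alpha wins overall but not every group — no Simpson reversal.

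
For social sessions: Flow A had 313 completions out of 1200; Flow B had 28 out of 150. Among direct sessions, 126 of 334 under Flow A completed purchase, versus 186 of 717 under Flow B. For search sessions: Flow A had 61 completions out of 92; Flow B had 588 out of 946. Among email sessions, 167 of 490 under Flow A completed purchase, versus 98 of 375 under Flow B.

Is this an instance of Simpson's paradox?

Social: Flow A 313/1200 = 26.1%, Flow B 28/150 = 18.7% → Flow A
Direct: Flow A 126/334 = 37.7%, Flow B 186/717 = 25.9% → Flow A
Search: Flow A 61/92 = 66.3%, Flow B 588/946 = 62.2% → Flow A
Email: Flow A 167/490 = 34.1%, Flow B 98/375 = 26.1% → Flow A
Overall: Flow A 667/2116 = 31.5%, Flow B 900/2188 = 41.1% → Flow B
Flow A wins each traffic group but Flow B wins overall — the comparison reverses. Flow A's sessions skew toward social, which has a lower base rate.

Yes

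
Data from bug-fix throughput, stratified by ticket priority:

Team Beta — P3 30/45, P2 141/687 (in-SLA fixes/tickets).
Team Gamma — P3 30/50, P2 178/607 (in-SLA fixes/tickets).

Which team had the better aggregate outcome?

Team Gamma

P3: Team Beta 30/45 = 66.7%, Team Gamma 30/50 = 60.0% → Team Beta
P2: Team Beta 141/687 = 20.5%, Team Gamma 178/607 = 29.3% → Team Gamma
Overall: Team Beta 171/732 = 23.4%, Team Gamma 208/657 = 31.7% → Team Gamma
(Neither sweeps every ticket group, but Team Gamma has the higher pooled rate.)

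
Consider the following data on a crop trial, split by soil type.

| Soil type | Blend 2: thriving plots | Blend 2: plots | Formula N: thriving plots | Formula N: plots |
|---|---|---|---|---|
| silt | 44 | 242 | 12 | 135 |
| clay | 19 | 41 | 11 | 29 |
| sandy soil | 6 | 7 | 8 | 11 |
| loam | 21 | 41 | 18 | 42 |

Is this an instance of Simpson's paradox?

Silt: Blend 2 44/242 = 18.2%, Formula N 12/135 = 8.9% → Blend 2
Clay: Blend 2 19/41 = 46.3%, Formula N 11/29 = 37.9% → Blend 2
Sandy soil: Blend 2 6/7 = 85.7%, Formula N 8/11 = 72.7% → Blend 2
Loam: Blend 2 21/41 = 51.2%, Formula N 18/42 = 42.9% → Blend 2
Overall: Blend 2 90/331 = 27.2%, Formula N 49/217 = 22.6% → Blend 2
Blend 2 wins overall and in every soil group — no reversal.

No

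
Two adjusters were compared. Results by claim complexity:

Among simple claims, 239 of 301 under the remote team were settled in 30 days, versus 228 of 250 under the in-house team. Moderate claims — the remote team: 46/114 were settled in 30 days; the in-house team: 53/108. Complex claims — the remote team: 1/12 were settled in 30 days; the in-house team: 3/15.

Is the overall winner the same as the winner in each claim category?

Simple: the remote team 239/301 = 79.4%, the in-house team 228/250 = 91.2% → the in-house team
Moderate: the remote team 46/114 = 40.4%, the in-house team 53/108 = 49.1% → the in-house team
Complex: the remote team 1/12 = 8.3%, the in-house team 3/15 = 20.0% → the in-house team
Overall: the remote team 286/427 = 67.0%, the in-house team 284/373 = 76.1% → the in-house team
The in-house team wins overall and in every claim group — no reversal.

Yes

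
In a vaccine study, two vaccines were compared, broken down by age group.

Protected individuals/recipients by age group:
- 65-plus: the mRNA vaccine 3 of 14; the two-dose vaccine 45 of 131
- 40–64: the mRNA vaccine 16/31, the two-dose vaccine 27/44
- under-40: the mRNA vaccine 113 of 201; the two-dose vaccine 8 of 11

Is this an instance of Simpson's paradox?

Yes

65-plus: the mRNA vaccine 3/14 = 21.4%, the two-dose vaccine 45/131 = 34.4% → the two-dose vaccine
40–64: the mRNA vaccine 16/31 = 51.6%, the two-dose vaccine 27/44 = 61.4% → the two-dose vaccine
Under-40: the mRNA vaccine 113/201 = 56.2%, the two-dose vaccine 8/11 = 72.7% → the two-dose vaccine
Overall: the mRNA vaccine 132/246 = 53.7%, the two-dose vaccine 80/186 = 43.0% → the mRNA vaccine
The two-dose vaccine wins each age group but the mRNA vaccine wins overall — the comparison reverses. The two-dose vaccine's recipients skew toward 65-plus, which has a lower base rate.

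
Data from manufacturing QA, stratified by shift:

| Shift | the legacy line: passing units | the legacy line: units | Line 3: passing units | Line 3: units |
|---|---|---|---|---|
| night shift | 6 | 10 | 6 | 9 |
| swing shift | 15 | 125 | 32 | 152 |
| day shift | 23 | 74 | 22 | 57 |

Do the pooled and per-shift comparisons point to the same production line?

Night shift: the legacy line 6/10 = 60.0%, Line 3 6/9 = 66.7% → Line 3
Swing shift: the legacy line 15/125 = 12.0%, Line 3 32/152 = 21.1% → Line 3
Day shift: the legacy line 23/74 = 31.1%, Line 3 22/57 = 38.6% → Line 3
Overall: the legacy line 44/209 = 21.1%, Line 3 60/218 = 27.5% → Line 3
Line 3 wins overall and in every shift group — no reversal.

Yes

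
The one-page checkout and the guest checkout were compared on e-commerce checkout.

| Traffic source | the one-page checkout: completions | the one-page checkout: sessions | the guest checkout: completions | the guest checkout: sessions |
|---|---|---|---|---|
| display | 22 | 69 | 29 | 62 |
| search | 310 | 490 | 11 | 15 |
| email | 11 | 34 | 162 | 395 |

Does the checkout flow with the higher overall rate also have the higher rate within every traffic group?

Display: the one-page checkout 22/69 = 31.9%, the guest checkout 29/62 = 46.8% → the guest checkout
Search: the one-page checkout 310/490 = 63.3%, the guest checkout 11/15 = 73.3% → the guest checkout
Email: the one-page checkout 11/34 = 32.4%, the guest checkout 162/395 = 41.0% → the guest checkout
Overall: the one-page checkout 343/593 = 57.8%, the guest checkout 202/472 = 42.8% → the one-page checkout
The guest checkout wins each traffic group but the one-page checkout wins overall — the comparison reverses. The guest checkout's sessions skew toward email, which has a lower base rate.

No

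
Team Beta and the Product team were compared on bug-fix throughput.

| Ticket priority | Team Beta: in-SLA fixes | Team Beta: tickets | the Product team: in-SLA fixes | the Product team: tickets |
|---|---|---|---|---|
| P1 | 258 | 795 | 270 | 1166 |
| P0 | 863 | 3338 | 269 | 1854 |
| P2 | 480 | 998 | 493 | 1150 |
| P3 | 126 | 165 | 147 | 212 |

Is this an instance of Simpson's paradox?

P1: Team Beta 258/795 = 32.5%, the Product team 270/1166 = 23.2% → Team Beta
P0: Team Beta 863/3338 = 25.9%, the Product team 269/1854 = 14.5% → Team Beta
P2: Team Beta 480/998 = 48.1%, the Product team 493/1150 = 42.9% → Team Beta
P3: Team Beta 126/165 = 76.4%, the Product team 147/212 = 69.3% → Team Beta
Overall: Team Beta 1727/5296 = 32.6%, the Product team 1179/4382 = 26.9% → Team Beta
Team Beta wins overall and in every ticket group — no reversal.

No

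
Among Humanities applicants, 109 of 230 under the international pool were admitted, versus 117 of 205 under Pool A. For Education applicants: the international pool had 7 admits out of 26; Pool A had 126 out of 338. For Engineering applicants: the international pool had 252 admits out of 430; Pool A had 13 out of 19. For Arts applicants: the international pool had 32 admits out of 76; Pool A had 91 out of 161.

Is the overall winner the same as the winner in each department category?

No

Humanities: the international pool 109/230 = 47.4%, Pool A 117/205 = 57.1% → Pool A
Education: the international pool 7/26 = 26.9%, Pool A 126/338 = 37.3% → Pool A
Engineering: the international pool 252/430 = 58.6%, Pool A 13/19 = 68.4% → Pool A
Arts: the international pool 32/76 = 42.1%, Pool A 91/161 = 56.5% → Pool A
Overall: the international pool 400/762 = 52.5%, Pool A 347/723 = 48.0% → the international pool
Pool A wins each department group but the international pool wins overall — the comparison reverses. Pool A's applicants skew toward Education, which has a lower base rate.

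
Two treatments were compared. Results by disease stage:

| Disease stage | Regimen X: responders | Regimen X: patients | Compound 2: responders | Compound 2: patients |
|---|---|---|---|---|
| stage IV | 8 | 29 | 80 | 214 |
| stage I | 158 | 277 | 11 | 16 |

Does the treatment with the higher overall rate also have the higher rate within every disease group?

No

Stage IV: Regimen X 8/29 = 27.6%, Compound 2 80/214 = 37.4% → Compound 2
Stage I: Regimen X 158/277 = 57.0%, Compound 2 11/16 = 68.8% → Compound 2
Overall: Regimen X 166/306 = 54.2%, Compound 2 91/230 = 39.6% → Regimen X
Compound 2 wins each disease group but Regimen X wins overall — the comparison reverses. Compound 2's patients skew toward stage IV, which has a lower base rate.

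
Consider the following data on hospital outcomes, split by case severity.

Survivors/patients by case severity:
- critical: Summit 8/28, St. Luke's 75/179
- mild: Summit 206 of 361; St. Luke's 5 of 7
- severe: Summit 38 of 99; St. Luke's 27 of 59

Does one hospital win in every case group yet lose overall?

Critical: Summit 8/28 = 28.6%, St. Luke's 75/179 = 41.9% → St. Luke's
Mild: Summit 206/361 = 57.1%, St. Luke's 5/7 = 71.4% → St. Luke's
Severe: Summit 38/99 = 38.4%, St. Luke's 27/59 = 45.8% → St. Luke's
Overall: Summit 252/488 = 51.6%, St. Luke's 107/245 = 43.7% → Summit
St. Luke's wins each case group but Summit wins overall — the comparison reverses. St. Luke's's patients skew toward critical, which has a lower base rate.

Yes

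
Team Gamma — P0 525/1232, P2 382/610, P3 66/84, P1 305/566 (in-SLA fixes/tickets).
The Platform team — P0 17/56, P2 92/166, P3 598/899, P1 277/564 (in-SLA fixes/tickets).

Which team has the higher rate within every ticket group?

Team Gamma

P0: Team Gamma 525/1232 = 42.6%, the Platform team 17/56 = 30.4% → Team Gamma
P2: Team Gamma 382/610 = 62.6%, the Platform team 92/166 = 55.4% → Team Gamma
P3: Team Gamma 66/84 = 78.6%, the Platform team 598/899 = 66.5% → Team Gamma
P1: Team Gamma 305/566 = 53.9%, the Platform team 277/564 = 49.1% → Team Gamma
Team Gamma has the higher rate in all 4 groups.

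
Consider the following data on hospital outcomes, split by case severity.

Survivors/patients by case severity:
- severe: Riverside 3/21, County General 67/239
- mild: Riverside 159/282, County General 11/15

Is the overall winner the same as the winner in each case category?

No

Severe: Riverside 3/21 = 14.3%, County General 67/239 = 28.0% → County General
Mild: Riverside 159/282 = 56.4%, County General 11/15 = 73.3% → County General
Overall: Riverside 162/303 = 53.5%, County General 78/254 = 30.7% → Riverside
County General wins each case group but Riverside wins overall — the comparison reverses. County General's patients skew toward severe, which has a lower base rate.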